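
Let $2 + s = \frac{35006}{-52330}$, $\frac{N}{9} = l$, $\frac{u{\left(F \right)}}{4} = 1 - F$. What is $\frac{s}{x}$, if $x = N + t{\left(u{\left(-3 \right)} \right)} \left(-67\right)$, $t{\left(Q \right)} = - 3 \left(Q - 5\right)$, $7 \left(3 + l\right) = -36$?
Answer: $- \frac{488831}{391533060} \approx -0.0012485$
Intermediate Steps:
$u{\left(F \right)} = 4 - 4 F$ ($u{\left(F \right)} = 4 \left(1 - F\right) = 4 - 4 F$)
$l = - \frac{57}{7}$ ($l = -3 + \frac{1}{7} \left(-36\right) = -3 - \frac{36}{7} = - \frac{57}{7} \approx -8.1429$)
$N = - \frac{513}{7}$ ($N = 9 \left(- \frac{57}{7}\right) = - \frac{513}{7} \approx -73.286$)
$s = - \frac{69833}{26165}$ ($s = -2 + \frac{35006}{-52330} = -2 + 35006 \left(- \frac{1}{52330}\right) = -2 - \frac{17503}{26165} = - \frac{69833}{26165} \approx -2.6689$)
$t{\left(Q \right)} = 15 - 3 Q$ ($t{\left(Q \right)} = - 3 \left(-5 + Q\right) = 15 - 3 Q$)
$x = \frac{14964}{7}$ ($x = - \frac{513}{7} + \left(15 - 3 \left(4 - -12\right)\right) \left(-67\right) = - \frac{513}{7} + \left(15 - 3 \left(4 + 12\right)\right) \left(-67\right) = - \frac{513}{7} + \left(15 - 48\right) \left(-67\right) = - \frac{513}{7} - -2211 = - \frac{513}{7} + 2211 = \frac{14964}{7} \approx 2137.7$)
$\frac{s}{x} = - \frac{69833}{26165 \cdot \frac{14964}{7}} = \left(- \frac{69833}{26165}\right) \frac{7}{14964} = - \frac{488831}{391533060}$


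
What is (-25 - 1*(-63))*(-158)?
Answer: -6004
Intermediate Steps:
(-25 - 1*(-63))*(-158) = (-25 + 63)*(-158) = 38*(-158) = -6004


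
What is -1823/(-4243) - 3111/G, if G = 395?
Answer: -12479888/1675985 ≈ -7.4463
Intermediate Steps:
-1823/(-4243) - 3111/G = -1823/(-4243) - 3111/395 = -1823*(-1/4243) - 3111*1/395 = 1823/4243 - 3111/395 = -12479888/1675985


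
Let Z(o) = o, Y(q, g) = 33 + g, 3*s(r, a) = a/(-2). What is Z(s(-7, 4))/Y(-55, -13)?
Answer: -1/30 ≈ -0.033333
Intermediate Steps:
s(r, a) = -a/6 (s(r, a) = (a/(-2))/3 = (a*(-½))/3 = (-a/2)/3 = -a/6)
Z(s(-7, 4))/Y(-55, -13) = (-⅙*4)/(33 - 13) = -⅔/20 = -⅔*1/20 = -1/30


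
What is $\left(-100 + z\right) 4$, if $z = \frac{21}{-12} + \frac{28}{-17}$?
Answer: $- \frac{7031}{17} \approx -413.59$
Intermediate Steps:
$z = - \frac{231}{68}$ ($z = 21 \left(- \frac{1}{12}\right) + 28 \left(- \frac{1}{17}\right) = - \frac{7}{4} - \frac{28}{17} = - \frac{231}{68} \approx -3.3971$)
$\left(-100 + z\right) 4 = \left(-100 - \frac{231}{68}\right) 4 = \left(- \frac{7031}{68}\right) 4 = - \frac{7031}{17}$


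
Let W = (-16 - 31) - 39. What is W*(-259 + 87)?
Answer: 14792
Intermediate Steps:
W = -86 (W = -47 - 39 = -86)
W*(-259 + 87) = -86*(-259 + 87) = -86*(-172) = 14792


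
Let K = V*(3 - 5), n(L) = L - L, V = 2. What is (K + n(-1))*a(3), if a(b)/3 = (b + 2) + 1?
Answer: -72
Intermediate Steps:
n(L) = 0
a(b) = 9 + 3*b (a(b) = 3*((b + 2) + 1) = 3*((2 + b) + 1) = 3*(3 + b) = 9 + 3*b)
K = -4 (K = 2*(3 - 5) = 2*(-2) = -4)
(K + n(-1))*a(3) = (-4 + 0)*(9 + 3*3) = -4*(9 + 9) = -4*18 = -72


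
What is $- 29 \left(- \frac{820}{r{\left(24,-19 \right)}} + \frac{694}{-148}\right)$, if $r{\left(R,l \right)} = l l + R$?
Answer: $\frac{1126795}{5698} \approx 197.75$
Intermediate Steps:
$r{\left(R,l \right)} = R + l^{2}$ ($r{\left(R,l \right)} = l^{2} + R = R + l^{2}$)
$- 29 \left(- \frac{820}{r{\left(24,-19 \right)}} + \frac{694}{-148}\right) = - 29 \left(- \frac{820}{24 + \left(-19\right)^{2}} + \frac{694}{-148}\right) = - 29 \left(- \frac{820}{24 + 361} + 694 \left(- \frac{1}{148}\right)\right) = - 29 \left(- \frac{820}{385} - \frac{347}{74}\right) = - 29 \left(\left(-820\right) \frac{1}{385} - \frac{347}{74}\right) = - 29 \left(- \frac{164}{77} - \frac{347}{74}\right) = \left(-29\right) \left(- \frac{38855}{5698}\right) = \frac{1126795}{5698}$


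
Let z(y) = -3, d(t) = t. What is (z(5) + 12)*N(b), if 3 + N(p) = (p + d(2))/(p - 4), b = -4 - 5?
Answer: -288/13 ≈ -22.154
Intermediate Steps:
b = -9
N(p) = -3 + (2 + p)/(-4 + p) (N(p) = -3 + (p + 2)/(p - 4) = -3 + (2 + p)/(-4 + p))
(z(5) + 12)*N(b) = (-3 + 12)*(2*(7 - 1*(-9))/(-4 - 9)) = 9*(2*(7 + 9)/(-13)) = 9*(2*(-1/13)*16) = 9*(-32/13) = -288/13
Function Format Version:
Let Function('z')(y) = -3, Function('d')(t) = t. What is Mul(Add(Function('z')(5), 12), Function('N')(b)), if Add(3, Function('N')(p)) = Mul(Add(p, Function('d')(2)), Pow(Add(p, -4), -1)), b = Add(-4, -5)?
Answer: Rational(-288, 13) ≈ -22.154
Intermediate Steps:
b = -9
Function('N')(p) = Add(-3, Mul(Pow(Add(-4, p), -1), Add(2, p))) (Function('N')(p) = Add(-3, Mul(Add(p, 2), Pow(Add(p, -4), -1))) = Add(-3, Mul(Add(2, p), Pow(Add(-4, p), -1))) = Add(-3, Mul(Pow(Add(-4, p), -1), Add(2, p))))
Mul(Add(Function('z')(5), 12), Function('N')(b)) = Mul(Add(-3, 12), Mul(2, Pow(Add(-4, -9), -1), Add(7, Mul(-1, -9)))) = Mul(9, Mul(2, Pow(-13, -1), Add(7, 9))) = Mul(9, Mul(2, Rational(-1, 13), 16)) = Mul(9, Rational(-32, 13)) = Rational(-288, 13)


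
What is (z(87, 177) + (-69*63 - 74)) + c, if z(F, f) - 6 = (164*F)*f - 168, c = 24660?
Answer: 2545513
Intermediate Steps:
z(F, f) = -162 + 164*F*f (z(F, f) = 6 + ((164*F)*f - 168) = 6 + (164*F*f - 168) = 6 + (-168 + 164*F*f) = -162 + 164*F*f)
(z(87, 177) + (-69*63 - 74)) + c = ((-162 + 164*87*177) + (-69*63 - 74)) + 24660 = ((-162 + 2525436) + (-4347 - 74)) + 24660 = (2525274 - 4421) + 24660 = 2520853 + 24660 = 2545513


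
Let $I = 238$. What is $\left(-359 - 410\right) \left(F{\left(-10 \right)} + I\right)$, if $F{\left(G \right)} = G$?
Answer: $-175332$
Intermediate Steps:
$\left(-359 - 410\right) \left(F{\left(-10 \right)} + I\right) = \left(-359 - 410\right) \left(-10 + 238\right) = \left(-769\right) 228 = -175332$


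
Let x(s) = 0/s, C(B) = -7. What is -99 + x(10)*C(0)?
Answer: -99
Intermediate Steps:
x(s) = 0
-99 + x(10)*C(0) = -99 + 0*(-7) = -99 + 0 = -99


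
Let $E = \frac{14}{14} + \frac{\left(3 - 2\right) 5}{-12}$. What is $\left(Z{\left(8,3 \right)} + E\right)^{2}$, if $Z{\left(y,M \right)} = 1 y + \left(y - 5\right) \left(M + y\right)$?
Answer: $\frac{249001}{144} \approx 1729.2$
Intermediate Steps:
$Z{\left(y,M \right)} = y + \left(-5 + y\right) \left(M + y\right)$
$E = \frac{7}{12}$ ($E = 14 \cdot \frac{1}{14} + 1 \cdot 5 \left(- \frac{1}{12}\right) = 1 + 5 \left(- \frac{1}{12}\right) = 1 - \frac{5}{12} = \frac{7}{12} \approx 0.58333$)
$\left(Z{\left(8,3 \right)} + E\right)^{2} = \left(\left(8^{2} - 15 - 32 + 3 \cdot 8\right) + \frac{7}{12}\right)^{2} = \left(\left(64 - 15 - 32 + 24\right) + \frac{7}{12}\right)^{2} = \left(41 + \frac{7}{12}\right)^{2} = \left(\frac{499}{12}\right)^{2} = \frac{249001}{144}$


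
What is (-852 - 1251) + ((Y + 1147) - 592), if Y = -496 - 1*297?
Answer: -2341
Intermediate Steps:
Y = -793 (Y = -496 - 297 = -793)
(-852 - 1251) + ((Y + 1147) - 592) = (-852 - 1251) + ((-793 + 1147) - 592) = -2103 + (354 - 592) = -2103 - 238 = -2341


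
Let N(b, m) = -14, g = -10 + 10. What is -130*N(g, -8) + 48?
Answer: 1868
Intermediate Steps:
g = 0
-130*N(g, -8) + 48 = -130*(-14) + 48 = 1820 + 48 = 1868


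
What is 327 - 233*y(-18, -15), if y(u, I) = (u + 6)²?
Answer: -33225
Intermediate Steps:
y(u, I) = (6 + u)²
327 - 233*y(-18, -15) = 327 - 233*(6 - 18)² = 327 - 233*(-12)² = 327 - 233*144 = 327 - 33552 = -33225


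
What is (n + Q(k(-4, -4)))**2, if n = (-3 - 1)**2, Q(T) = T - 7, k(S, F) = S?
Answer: 25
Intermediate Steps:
Q(T) = -7 + T
n = 16 (n = (-4)**2 = 16)
(n + Q(k(-4, -4)))**2 = (16 + (-7 - 4))**2 = (16 - 11)**2 = 5**2 = 25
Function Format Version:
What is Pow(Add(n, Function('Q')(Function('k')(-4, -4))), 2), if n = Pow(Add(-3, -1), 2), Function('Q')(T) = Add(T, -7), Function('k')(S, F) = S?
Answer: 25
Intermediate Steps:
Function('Q')(T) = Add(-7, T)
n = 16 (n = Pow(-4, 2) = 16)
Pow(Add(n, Function('Q')(Function('k')(-4, -4))), 2) = Pow(Add(16, Add(-7, -4)), 2) = Pow(Add(16, -11), 2) = Pow(5, 2) = 25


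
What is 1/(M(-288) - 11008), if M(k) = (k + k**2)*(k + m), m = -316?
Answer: -1/49935232 ≈ -2.0026e-8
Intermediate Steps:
M(k) = (-316 + k)*(k + k**2) (M(k) = (k + k**2)*(k - 316) = (k + k**2)*(-316 + k) = (-316 + k)*(k + k**2))
1/(M(-288) - 11008) = 1/(-288*(-316 + (-288)**2 - 315*(-288)) - 11008) = 1/(-288*(-316 + 82944 + 90720) - 11008) = 1/(-288*173348 - 11008) = 1/(-49924224 - 11008) = 1/(-49935232) = -1/49935232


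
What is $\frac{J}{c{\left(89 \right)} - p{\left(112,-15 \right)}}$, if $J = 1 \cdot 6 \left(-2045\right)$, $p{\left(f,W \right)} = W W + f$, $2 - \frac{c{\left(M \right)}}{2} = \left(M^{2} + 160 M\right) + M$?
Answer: $\frac{12270}{44833} \approx 0.27368$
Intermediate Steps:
$c{\left(M \right)} = 4 - 322 M - 2 M^{2}$ ($c{\left(M \right)} = 4 - 2 \left(\left(M^{2} + 160 M\right) + M\right) = 4 - 2 \left(M^{2} + 161 M\right) = 4 - \left(2 M^{2} + 322 M\right) = 4 - 322 M - 2 M^{2}$)
$p{\left(f,W \right)} = f + W^{2}$ ($p{\left(f,W \right)} = W^{2} + f = f + W^{2}$)
$J = -12270$ ($J = 6 \left(-2045\right) = -12270$)
$\frac{J}{c{\left(89 \right)} - p{\left(112,-15 \right)}} = - \frac{12270}{\left(4 - 28658 - 2 \cdot 89^{2}\right) - \left(112 + \left(-15\right)^{2}\right)} = - \frac{12270}{\left(4 - 28658 - 15842\right) - \left(112 + 225\right)} = - \frac{12270}{\left(4 - 28658 - 15842\right) - 337} = - \frac{12270}{-44496 - 337} = - \frac{12270}{-44833} = \left(-12270\right) \left(- \frac{1}{44833}\right) = \frac{12270}{44833}$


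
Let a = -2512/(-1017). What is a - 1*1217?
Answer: -1235177/1017 ≈ -1214.5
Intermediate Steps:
a = 2512/1017 (a = -2512*(-1/1017) = 2512/1017 ≈ 2.4700)
a - 1*1217 = 2512/1017 - 1*1217 = 2512/1017 - 1217 = -1235177/1017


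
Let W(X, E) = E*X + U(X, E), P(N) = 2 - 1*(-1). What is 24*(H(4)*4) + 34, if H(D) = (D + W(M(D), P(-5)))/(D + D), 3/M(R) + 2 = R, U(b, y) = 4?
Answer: 184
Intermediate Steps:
M(R) = 3/(-2 + R)
P(N) = 3 (P(N) = 2 + 1 = 3)
W(X, E) = 4 + E*X (W(X, E) = E*X + 4 = 4 + E*X)
H(D) = (4 + D + 9/(-2 + D))/(2*D) (H(D) = (D + (4 + 3*(3/(-2 + D))))/(D + D) = (D + (4 + 9/(-2 + D)))/((2*D)) = (4 + D + 9/(-2 + D))*(1/(2*D)) = (4 + D + 9/(-2 + D))/(2*D))
24*(H(4)*4) + 34 = 24*(((1/2)*(1 + 4**2 + 2*4)/(4*(-2 + 4)))*4) + 34 = 24*(((1/2)*(1/4)*(1 + 16 + 8)/2)*4) + 34 = 24*(((1/2)*(1/4)*(1/2)*25)*4) + 34 = 24*((25/16)*4) + 34 = 24*(25/4) + 34 = 150 + 34 = 184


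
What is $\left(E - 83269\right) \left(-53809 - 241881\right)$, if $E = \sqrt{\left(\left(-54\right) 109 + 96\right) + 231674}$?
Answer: $24621810610 - 591380 \sqrt{56471} \approx 2.4481 \cdot 10^{10}$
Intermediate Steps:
$E = 2 \sqrt{56471}$ ($E = \sqrt{\left(-5886 + 96\right) + 231674} = \sqrt{-5790 + 231674} = \sqrt{225884} = 2 \sqrt{56471} \approx 475.27$)
$\left(E - 83269\right) \left(-53809 - 241881\right) = \left(2 \sqrt{56471} - 83269\right) \left(-53809 - 241881\right) = \left(2 \sqrt{56471} + \left(\left(-69374 + 52450\right) - 66345\right)\right) \left(-295690\right) = \left(2 \sqrt{56471} - 83269\right) \left(-295690\right) = \left(-83269 + 2 \sqrt{56471}\right) \left(-295690\right) = 24621810610 - 591380 \sqrt{56471}$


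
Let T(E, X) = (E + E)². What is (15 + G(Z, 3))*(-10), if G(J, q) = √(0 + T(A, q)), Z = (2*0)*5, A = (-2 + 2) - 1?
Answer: -170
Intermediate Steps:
A = -1 (A = 0 - 1 = -1)
Z = 0 (Z = 0*5 = 0)
T(E, X) = 4*E² (T(E, X) = (2*E)² = 4*E²)
G(J, q) = 2 (G(J, q) = √(0 + 4*(-1)²) = √(0 + 4*1) = √(0 + 4) = √4 = 2)
(15 + G(Z, 3))*(-10) = (15 + 2)*(-10) = 17*(-10) = -170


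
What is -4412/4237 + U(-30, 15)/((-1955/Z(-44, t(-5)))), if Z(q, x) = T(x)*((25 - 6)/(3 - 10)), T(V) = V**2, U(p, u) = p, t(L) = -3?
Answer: -16422806/11596669 ≈ -1.4162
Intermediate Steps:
Z(q, x) = -19*x**2/7 (Z(q, x) = x**2*((25 - 6)/(3 - 10)) = x**2*(19/(-7)) = x**2*(19*(-1/7)) = x**2*(-19/7) = -19*x**2/7)
-4412/4237 + U(-30, 15)/((-1955/Z(-44, t(-5)))) = -4412/4237 - 30/((-1955/((-19/7*(-3)**2)))) = -4412*1/4237 - 30/((-1955/((-19/7*9)))) = -4412/4237 - 30/((-1955/(-171/7))) = -4412/4237 - 30/((-1955*(-7/171))) = -4412/4237 - 30/13685/171 = -4412/4237 - 30*171/13685 = -4412/4237 - 1026/2737 = -16422806/11596669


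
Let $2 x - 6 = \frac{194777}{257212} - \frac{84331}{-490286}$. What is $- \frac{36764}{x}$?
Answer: $- \frac{4636214020922848}{436916018593} \approx -10611.0$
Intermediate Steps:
$x = \frac{436916018593}{126107442632}$ ($x = 3 + \frac{\frac{194777}{257212} - \frac{84331}{-490286}}{2} = 3 + \frac{194777 \cdot \frac{1}{257212} - - \frac{84331}{490286}}{2} = 3 + \frac{\frac{194777}{257212} + \frac{84331}{490286}}{2} = 3 + \frac{1}{2} \cdot \frac{58593690697}{63053721316} = 3 + \frac{58593690697}{126107442632} = \frac{436916018593}{126107442632} \approx 3.4646$)
$- \frac{36764}{x} = - \frac{36764}{\frac{436916018593}{126107442632}} = \left(-36764\right) \frac{126107442632}{436916018593} = - \frac{4636214020922848}{436916018593}$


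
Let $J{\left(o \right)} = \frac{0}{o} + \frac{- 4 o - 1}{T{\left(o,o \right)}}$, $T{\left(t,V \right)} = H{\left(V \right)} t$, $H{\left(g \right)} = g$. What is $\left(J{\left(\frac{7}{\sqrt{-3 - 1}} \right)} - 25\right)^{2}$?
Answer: $\frac{1487705}{2401} + \frac{19536 i}{343} \approx 619.62 + 56.956 i$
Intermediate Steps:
$T{\left(t,V \right)} = V t$
$J{\left(o \right)} = \frac{-1 - 4 o}{o^{2}}$ ($J{\left(o \right)} = \frac{0}{o} + \frac{- 4 o - 1}{o o} = 0 + \frac{-1 - 4 o}{o^{2}} = \frac{-1 - 4 o}{o^{2}}$)
$\left(J{\left(\frac{7}{\sqrt{-3 - 1}} \right)} - 25\right)^{2} = \left(\frac{-1 - 4 \frac{7}{\sqrt{-3 - 1}}}{49 \frac{1}{-3 - 1}} - 25\right)^{2} = \left(\frac{-1 - 4 \frac{7}{\sqrt{-4}}}{- \frac{49}{4}} - 25\right)^{2} = \left(\frac{-1 - 4 \frac{7}{2 i}}{- \frac{49}{4}} - 25\right)^{2} = \left(\frac{-1 - 4 \cdot 7 \left(- \frac{i}{2}\right)}{- \frac{49}{4}} - 25\right)^{2} = \left(\frac{-1 - 4 \left(- \frac{7 i}{2}\right)}{- \frac{49}{4}} - 25\right)^{2} = \left(- \frac{4 \left(-1 + 14 i\right)}{49} - 25\right)^{2} = \left(\left(\frac{4}{49} - \frac{8 i}{7}\right) - 25\right)^{2} = \left(- \frac{1221}{49} - \frac{8 i}{7}\right)^{2}$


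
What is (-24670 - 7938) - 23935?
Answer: -56543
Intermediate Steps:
(-24670 - 7938) - 23935 = -32608 - 23935 = -56543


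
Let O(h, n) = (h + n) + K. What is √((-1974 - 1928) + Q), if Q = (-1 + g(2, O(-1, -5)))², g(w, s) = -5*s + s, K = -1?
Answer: I*√3173 ≈ 56.329*I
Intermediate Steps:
O(h, n) = -1 + h + n (O(h, n) = (h + n) - 1 = -1 + h + n)
g(w, s) = -4*s
Q = 729 (Q = (-1 - 4*(-1 - 1 - 5))² = (-1 - 4*(-7))² = (-1 + 28)² = 27² = 729)
√((-1974 - 1928) + Q) = √((-1974 - 1928) + 729) = √(-3902 + 729) = √(-3173) = I*√3173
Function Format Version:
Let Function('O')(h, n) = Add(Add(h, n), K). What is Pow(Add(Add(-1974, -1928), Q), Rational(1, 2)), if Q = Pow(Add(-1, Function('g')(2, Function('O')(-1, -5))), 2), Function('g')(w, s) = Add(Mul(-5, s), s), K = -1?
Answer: Mul(I, Pow(3173, Rational(1, 2))) ≈ Mul(56.329, I)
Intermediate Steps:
Function('O')(h, n) = Add(-1, h, n) (Function('O')(h, n) = Add(Add(h, n), -1) = Add(-1, h, n))
Function('g')(w, s) = Mul(-4, s)
Q = 729 (Q = Pow(Add(-1, Mul(-4, Add(-1, -1, -5))), 2) = Pow(Add(-1, Mul(-4, -7)), 2) = Pow(Add(-1, 28), 2) = Pow(27, 2) = 729)
Pow(Add(Add(-1974, -1928), Q), Rational(1, 2)) = Pow(Add(Add(-1974, -1928), 729), Rational(1, 2)) = Pow(Add(-3902, 729), Rational(1, 2)) = Pow(-3173, Rational(1, 2)) = Mul(I, Pow(3173, Rational(1, 2)))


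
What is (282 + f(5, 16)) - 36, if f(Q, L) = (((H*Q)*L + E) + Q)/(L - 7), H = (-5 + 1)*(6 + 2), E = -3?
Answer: -344/9 ≈ -38.222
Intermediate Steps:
H = -32 (H = -4*8 = -32)
f(Q, L) = (-3 + Q - 32*L*Q)/(-7 + L) (f(Q, L) = (((-32*Q)*L - 3) + Q)/(L - 7) = ((-32*L*Q - 3) + Q)/(-7 + L) = ((-3 - 32*L*Q) + Q)/(-7 + L) = (-3 + Q - 32*L*Q)/(-7 + L))
(282 + f(5, 16)) - 36 = (282 + (-3 + 5 - 32*16*5)/(-7 + 16)) - 36 = (282 + (-3 + 5 - 2560)/9) - 36 = (282 + (⅑)*(-2558)) - 36 = (282 - 2558/9) - 36 = -20/9 - 36 = -344/9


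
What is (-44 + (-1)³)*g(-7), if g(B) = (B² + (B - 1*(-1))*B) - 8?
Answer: -3735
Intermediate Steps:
g(B) = -8 + B² + B*(1 + B) (g(B) = (B² + (B + 1)*B) - 8 = (B² + (1 + B)*B) - 8 = (B² + B*(1 + B)) - 8 = -8 + B² + B*(1 + B))
(-44 + (-1)³)*g(-7) = (-44 + (-1)³)*(-8 - 7 + 2*(-7)²) = (-44 - 1)*(-8 - 7 + 2*49) = -45*(-8 - 7 + 98) = -45*83 = -3735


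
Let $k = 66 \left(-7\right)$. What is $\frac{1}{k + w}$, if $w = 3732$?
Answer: $\frac{1}{3270} \approx 0.00030581$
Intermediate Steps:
$k = -462$
$\frac{1}{k + w} = \frac{1}{-462 + 3732} = \frac{1}{3270}$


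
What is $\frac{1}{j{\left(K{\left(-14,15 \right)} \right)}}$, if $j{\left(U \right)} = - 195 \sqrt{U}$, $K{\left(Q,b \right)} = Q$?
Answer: $\frac{i \sqrt{14}}{2730} \approx 0.0013706 i$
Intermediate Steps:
$\frac{1}{j{\left(K{\left(-14,15 \right)} \right)}} = \frac{1}{\left(-195\right) \sqrt{-14}} = \frac{1}{\left(-195\right) i \sqrt{14}} = \frac{i \sqrt{14}}{2730}$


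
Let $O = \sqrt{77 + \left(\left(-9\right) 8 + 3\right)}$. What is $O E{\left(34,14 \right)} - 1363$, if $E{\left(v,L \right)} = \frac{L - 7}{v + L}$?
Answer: $-1363 + \frac{7 \sqrt{2}}{24} \approx -1362.6$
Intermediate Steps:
$E{\left(v,L \right)} = \frac{-7 + L}{L + v}$
$O = 2 \sqrt{2}$ ($O = \sqrt{77 + \left(-72 + 3\right)} = \sqrt{77 - 69} = \sqrt{8} = 2 \sqrt{2} \approx 2.8284$)
$O E{\left(34,14 \right)} - 1363 = 2 \sqrt{2} \frac{-7 + 14}{14 + 34} - 1363 = 2 \sqrt{2} \cdot \frac{1}{48} \cdot 7 - 1363 = 2 \sqrt{2} \cdot \frac{7}{48} - 1363 = \frac{7 \sqrt{2}}{24} - 1363 = -1363 + \frac{7 \sqrt{2}}{24}$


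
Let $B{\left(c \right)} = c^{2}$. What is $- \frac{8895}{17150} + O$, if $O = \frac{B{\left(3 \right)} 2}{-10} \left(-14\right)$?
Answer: $\frac{84657}{3430} \approx 24.681$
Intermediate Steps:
$O = \frac{126}{5}$ ($O = \frac{3^{2} \cdot 2}{-10} \left(-14\right) = 9 \cdot 2 \left(- \frac{1}{10}\right) \left(-14\right) = 18 \left(- \frac{1}{10}\right) \left(-14\right) = \left(- \frac{9}{5}\right) \left(-14\right) = \frac{126}{5} \approx 25.2$)
$- \frac{8895}{17150} + O = - \frac{8895}{17150} + \frac{126}{5} = \left(-8895\right) \frac{1}{17150} + \frac{126}{5} = - \frac{1779}{3430} + \frac{126}{5} = \frac{84657}{3430}$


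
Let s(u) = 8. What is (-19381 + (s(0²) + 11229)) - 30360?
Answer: -38504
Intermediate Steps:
(-19381 + (s(0²) + 11229)) - 30360 = (-19381 + (8 + 11229)) - 30360 = (-19381 + 11237) - 30360 = -8144 - 30360 = -38504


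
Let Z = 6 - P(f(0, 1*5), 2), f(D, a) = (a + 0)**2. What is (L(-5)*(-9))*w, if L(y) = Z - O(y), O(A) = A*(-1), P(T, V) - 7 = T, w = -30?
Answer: -8370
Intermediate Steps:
f(D, a) = a**2
P(T, V) = 7 + T
O(A) = -A
Z = -26 (Z = 6 - (7 + (1*5)**2) = 6 - (7 + 5**2) = 6 - (7 + 25) = 6 - 1*32 = 6 - 32 = -26)
L(y) = -26 + y (L(y) = -26 - (-1)*y = -26 + y)
(L(-5)*(-9))*w = ((-26 - 5)*(-9))*(-30) = -31*(-9)*(-30) = 279*(-30) = -8370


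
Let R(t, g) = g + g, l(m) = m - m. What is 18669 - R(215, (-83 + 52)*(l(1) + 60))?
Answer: 22389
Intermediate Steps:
l(m) = 0
R(t, g) = 2*g
18669 - R(215, (-83 + 52)*(l(1) + 60)) = 18669 - 2*(-83 + 52)*(0 + 60) = 18669 - 2*(-31*60) = 18669 - 2*(-1860) = 18669 - 1*(-3720) = 18669 + 3720 = 22389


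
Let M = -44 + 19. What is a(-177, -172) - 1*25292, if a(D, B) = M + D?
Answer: -25494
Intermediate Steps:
M = -25
a(D, B) = -25 + D
a(-177, -172) - 1*25292 = (-25 - 177) - 1*25292 = -202 - 25292 = -25494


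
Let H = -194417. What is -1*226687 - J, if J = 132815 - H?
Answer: -553919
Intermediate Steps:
J = 327232 (J = 132815 - 1*(-194417) = 132815 + 194417 = 327232)
-1*226687 - J = -1*226687 - 1*327232 = -226687 - 327232 = -553919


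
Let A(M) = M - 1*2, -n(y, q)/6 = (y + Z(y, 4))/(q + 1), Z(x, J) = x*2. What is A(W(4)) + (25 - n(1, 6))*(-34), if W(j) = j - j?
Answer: -6576/7 ≈ -939.43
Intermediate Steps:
Z(x, J) = 2*x
n(y, q) = -18*y/(1 + q) (n(y, q) = -6*(y + 2*y)/(q + 1) = -6*3*y/(1 + q) = -18*y/(1 + q))
W(j) = 0
A(M) = -2 + M (A(M) = M - 2 = -2 + M)
A(W(4)) + (25 - n(1, 6))*(-34) = (-2 + 0) + (25 - (-18)/(1 + 6))*(-34) = -2 + (25 - (-18)/7)*(-34) = -2 + (25 - 1*(-18/7))*(-34) = -2 + (25 + 18/7)*(-34) = -2 + (193/7)*(-34) = -2 - 6562/7 = -6576/7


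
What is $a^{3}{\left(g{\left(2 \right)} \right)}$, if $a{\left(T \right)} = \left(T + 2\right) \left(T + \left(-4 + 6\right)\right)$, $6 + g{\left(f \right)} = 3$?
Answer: $1$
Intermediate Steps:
$g{\left(f \right)} = -3$ ($g{\left(f \right)} = -6 + 3 = -3$)
$a{\left(T \right)} = \left(2 + T\right)^{2}$ ($a{\left(T \right)} = \left(2 + T\right) \left(T + 2\right) = \left(2 + T\right) \left(2 + T\right) = \left(2 + T\right)^{2}$)
$a^{3}{\left(g{\left(2 \right)} \right)} = \left(\left(2 - 3\right)^{2}\right)^{3} = \left(\left(-1\right)^{2}\right)^{3} = 1^{3} = 1$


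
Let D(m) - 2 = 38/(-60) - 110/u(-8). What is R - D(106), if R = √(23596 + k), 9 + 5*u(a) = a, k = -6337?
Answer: -17197/510 + √17259 ≈ 97.654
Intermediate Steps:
u(a) = -9/5 + a/5
D(m) = 17197/510 (D(m) = 2 + (38/(-60) - 110/(-9/5 + (⅕)*(-8))) = 2 + (38*(-1/60) - 110/(-9/5 - 8/5)) = 2 + (-19/30 - 110/(-17/5)) = 2 + (-19/30 - 110*(-5/17)) = 2 + (-19/30 + 550/17) = 2 + 16177/510 = 17197/510)
R = √17259 (R = √(23596 - 6337) = √17259 ≈ 131.37)
R - D(106) = √17259 - 1*17197/510 = √17259 - 17197/510 = -17197/510 + √17259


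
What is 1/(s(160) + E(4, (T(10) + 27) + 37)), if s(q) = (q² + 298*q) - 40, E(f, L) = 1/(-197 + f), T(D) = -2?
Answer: 193/14135319 ≈ 1.3654e-5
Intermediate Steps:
s(q) = -40 + q² + 298*q
1/(s(160) + E(4, (T(10) + 27) + 37)) = 1/((-40 + 160² + 298*160) + 1/(-197 + 4)) = 1/((-40 + 25600 + 47680) + 1/(-193)) = 1/(73240 - 1/193) = 1/(14135319/193) = 193/14135319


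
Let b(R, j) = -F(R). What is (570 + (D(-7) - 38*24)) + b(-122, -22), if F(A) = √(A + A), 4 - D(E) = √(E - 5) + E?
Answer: -331 - 2*I*√3 - 2*I*√61 ≈ -331.0 - 19.085*I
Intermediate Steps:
D(E) = 4 - E - √(-5 + E) (D(E) = 4 - (√(E - 5) + E) = 4 - (√(-5 + E) + E) = 4 - (E + √(-5 + E)) = 4 + (-E - √(-5 + E)) = 4 - E - √(-5 + E))
F(A) = √2*√A (F(A) = √(2*A) = √2*√A)
b(R, j) = -√2*√R
(570 + (D(-7) - 38*24)) + b(-122, -22) = (570 + ((4 - 1*(-7) - √(-5 - 7)) - 38*24)) - √2*√(-122) = (570 + ((4 + 7 - √(-12)) - 912)) - √2*I*√122 = (570 + ((4 + 7 - 2*I*√3) - 912)) - 2*I*√61 = (570 + ((11 - 2*I*√3) - 912)) - 2*I*√61 = (570 + (-901 - 2*I*√3)) - 2*I*√61 = (-331 - 2*I*√3) - 2*I*√61 = -331 - 2*I*√3 - 2*I*√61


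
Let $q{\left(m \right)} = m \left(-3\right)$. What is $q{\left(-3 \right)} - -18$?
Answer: $27$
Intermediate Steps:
$q{\left(m \right)} = - 3 m$
$q{\left(-3 \right)} - -18 = \left(-3\right) \left(-3\right) - -18 = 9 + 18 = 27$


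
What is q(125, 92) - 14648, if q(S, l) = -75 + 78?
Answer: -14645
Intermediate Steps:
q(S, l) = 3
q(125, 92) - 14648 = 3 - 14648 = -14645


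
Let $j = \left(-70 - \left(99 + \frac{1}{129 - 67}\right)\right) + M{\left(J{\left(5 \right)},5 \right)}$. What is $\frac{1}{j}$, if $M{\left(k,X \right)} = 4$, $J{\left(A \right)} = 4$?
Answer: $- \frac{62}{10231} \approx -0.00606$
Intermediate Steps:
$j = - \frac{10231}{62}$ ($j = \left(-70 - \left(99 + \frac{1}{129 - 67}\right)\right) + 4 = \left(-70 - \frac{6139}{62}\right) + 4 = - \frac{10479}{62} + 4 = - \frac{10231}{62} \approx -165.02$)
$\frac{1}{j} = \frac{1}{- \frac{10231}{62}} = - \frac{62}{10231}$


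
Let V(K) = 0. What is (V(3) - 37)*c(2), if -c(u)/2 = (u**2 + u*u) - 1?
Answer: 518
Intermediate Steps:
c(u) = 2 - 4*u**2 (c(u) = -2*((u**2 + u*u) - 1) = -2*((u**2 + u**2) - 1) = -2*(2*u**2 - 1) = -2*(-1 + 2*u**2) = 2 - 4*u**2)
(V(3) - 37)*c(2) = (0 - 37)*(2 - 4*2**2) = -37*(2 - 4*4) = -37*(2 - 16) = -37*(-14) = 518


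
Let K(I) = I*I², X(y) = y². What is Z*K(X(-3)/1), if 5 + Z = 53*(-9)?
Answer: -351378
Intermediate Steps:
K(I) = I³
Z = -482 (Z = -5 + 53*(-9) = -5 - 477 = -482)
Z*K(X(-3)/1) = -482*((-3)²/1)³ = -482*(9*1)³ = -482*9³ = -482*729 = -351378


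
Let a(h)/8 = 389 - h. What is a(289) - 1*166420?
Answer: -165620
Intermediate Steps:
a(h) = 3112 - 8*h (a(h) = 8*(389 - h) = 3112 - 8*h)
a(289) - 1*166420 = (3112 - 8*289) - 1*166420 = (3112 - 2312) - 166420 = 800 - 166420 = -165620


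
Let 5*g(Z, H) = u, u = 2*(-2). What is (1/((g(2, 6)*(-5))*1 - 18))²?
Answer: 1/196 ≈ 0.0051020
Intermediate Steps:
u = -4
g(Z, H) = -⅘ (g(Z, H) = (⅕)*(-4) = -⅘)
(1/((g(2, 6)*(-5))*1 - 18))² = (1/(-⅘*(-5)*1 - 18))² = (1/(4*1 - 18))² = (1/(4 - 18))² = (1/(-14))² = (-1/14)² = 1/196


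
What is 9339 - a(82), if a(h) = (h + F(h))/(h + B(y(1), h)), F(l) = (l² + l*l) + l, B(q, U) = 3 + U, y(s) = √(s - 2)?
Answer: 1546001/167 ≈ 9257.5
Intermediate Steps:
y(s) = √(-2 + s)
F(l) = l + 2*l² (F(l) = (l² + l²) + l = 2*l² + l = l + 2*l²)
a(h) = (h + h*(1 + 2*h))/(3 + 2*h) (a(h) = (h + h*(1 + 2*h))/(h + (3 + h)) = (h + h*(1 + 2*h))/(3 + 2*h))
9339 - a(82) = 9339 - 2*82*(1 + 82)/(3 + 2*82) = 9339 - 2*82*83/(3 + 164) = 9339 - 2*82*83/167 = 9339 - 1*13612/167 = 9339 - 13612/167 = 1546001/167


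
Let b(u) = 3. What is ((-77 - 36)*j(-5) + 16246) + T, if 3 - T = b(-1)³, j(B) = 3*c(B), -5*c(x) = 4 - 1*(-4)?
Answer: 83822/5 ≈ 16764.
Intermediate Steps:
c(x) = -8/5 (c(x) = -(4 - 1*(-4))/5 = -(4 + 4)/5 = -⅕*8 = -8/5)
j(B) = -24/5 (j(B) = 3*(-8/5) = -24/5)
T = -24 (T = 3 - 1*3³ = 3 - 1*27 = 3 - 27 = -24)
((-77 - 36)*j(-5) + 16246) + T = ((-77 - 36)*(-24/5) + 16246) - 24 = (-113*(-24/5) + 16246) - 24 = (2712/5 + 16246) - 24 = 83942/5 - 24 = 83822/5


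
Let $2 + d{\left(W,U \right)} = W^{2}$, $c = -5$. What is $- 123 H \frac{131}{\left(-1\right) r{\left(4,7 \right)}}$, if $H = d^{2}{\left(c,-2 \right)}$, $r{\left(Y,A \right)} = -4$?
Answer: $- \frac{8523777}{4} \approx -2.1309 \cdot 10^{6}$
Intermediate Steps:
$d{\left(W,U \right)} = -2 + W^{2}$
$H = 529$ ($H = \left(-2 + \left(-5\right)^{2}\right)^{2} = \left(-2 + 25\right)^{2} = 23^{2} = 529$)
$- 123 H \frac{131}{\left(-1\right) r{\left(4,7 \right)}} = \left(-123\right) 529 \frac{131}{\left(-1\right) \left(-4\right)} = - 65067 \cdot \frac{131}{4} = - 65067 \cdot 131 \cdot \frac{1}{4} = \left(-65067\right) \frac{131}{4} = - \frac{8523777}{4}$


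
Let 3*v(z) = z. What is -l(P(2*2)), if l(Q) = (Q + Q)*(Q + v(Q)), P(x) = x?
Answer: -128/3 ≈ -42.667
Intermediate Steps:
v(z) = z/3
l(Q) = 8*Q**2/3 (l(Q) = (Q + Q)*(Q + Q/3) = (2*Q)*(4*Q/3) = 8*Q**2/3)
-l(P(2*2)) = -8*(2*2)**2/3 = -8*4**2/3 = -8*16/3 = -1*128/3 = -128/3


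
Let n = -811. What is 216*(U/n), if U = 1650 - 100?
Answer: -334800/811 ≈ -412.82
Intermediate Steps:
U = 1550
216*(U/n) = 216*(1550/(-811)) = 216*(1550*(-1/811)) = 216*(-1550/811) = -334800/811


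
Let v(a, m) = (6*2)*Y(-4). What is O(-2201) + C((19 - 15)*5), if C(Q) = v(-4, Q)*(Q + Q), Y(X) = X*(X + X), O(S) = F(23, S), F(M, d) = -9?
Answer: 15351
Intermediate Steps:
O(S) = -9
Y(X) = 2*X² (Y(X) = X*(2*X) = 2*X²)
v(a, m) = 384 (v(a, m) = (6*2)*(2*(-4)²) = 12*(2*16) = 12*32 = 384)
C(Q) = 768*Q (C(Q) = 384*(Q + Q) = 384*(2*Q) = 768*Q)
O(-2201) + C((19 - 15)*5) = -9 + 768*((19 - 15)*5) = -9 + 768*(4*5) = -9 + 768*20 = -9 + 15360 = 15351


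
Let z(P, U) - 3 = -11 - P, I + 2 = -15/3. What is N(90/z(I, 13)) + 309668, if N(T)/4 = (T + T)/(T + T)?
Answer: 309672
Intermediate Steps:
I = -7 (I = -2 - 15/3 = -2 - 15*⅓ = -2 - 5 = -7)
z(P, U) = -8 - P (z(P, U) = 3 + (-11 - P) = -8 - P)
N(T) = 4 (N(T) = 4*((T + T)/(T + T)) = 4*((2*T)/((2*T))) = 4*((2*T)*(1/(2*T))) = 4*1 = 4)
N(90/z(I, 13)) + 309668 = 4 + 309668 = 309672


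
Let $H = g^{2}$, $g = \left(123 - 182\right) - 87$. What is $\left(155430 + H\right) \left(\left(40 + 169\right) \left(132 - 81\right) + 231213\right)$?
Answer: $42749908512$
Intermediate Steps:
$g = -146$ ($g = -59 - 87 = -146$)
$H = 21316$ ($H = \left(-146\right)^{2} = 21316$)
$\left(155430 + H\right) \left(\left(40 + 169\right) \left(132 - 81\right) + 231213\right) = \left(155430 + 21316\right) \left(\left(40 + 169\right) \left(132 - 81\right) + 231213\right) = 176746 \left(209 \left(132 - 81\right) + 231213\right) = 176746 \left(209 \cdot 51 + 231213\right) = 176746 \left(10659 + 231213\right) = 176746 \cdot 241872 = 42749908512$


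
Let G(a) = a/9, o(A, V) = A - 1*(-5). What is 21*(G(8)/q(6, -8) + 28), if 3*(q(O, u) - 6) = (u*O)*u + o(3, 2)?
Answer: 120568/205 ≈ 588.14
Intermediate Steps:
o(A, V) = 5 + A (o(A, V) = A + 5 = 5 + A)
q(O, u) = 26/3 + O*u**2/3 (q(O, u) = 6 + ((u*O)*u + (5 + 3))/3 = 6 + ((O*u)*u + 8)/3 = 6 + (O*u**2 + 8)/3 = 6 + (8 + O*u**2)/3 = 6 + (8/3 + O*u**2/3) = 26/3 + O*u**2/3)
G(a) = a/9 (G(a) = a*(1/9) = a/9)
21*(G(8)/q(6, -8) + 28) = 21*(((1/9)*8)/(26/3 + (1/3)*6*(-8)**2) + 28) = 21*(8/(9*(26/3 + (1/3)*6*64)) + 28) = 21*(8/(9*(26/3 + 128)) + 28) = 21*(8/(9*(410/3)) + 28) = 21*((8/9)*(3/410) + 28) = 21*(4/615 + 28) = 21*(17224/615) = 120568/205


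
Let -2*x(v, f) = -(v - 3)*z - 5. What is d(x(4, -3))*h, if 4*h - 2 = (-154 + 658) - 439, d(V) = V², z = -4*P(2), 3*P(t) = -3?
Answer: 5427/16 ≈ 339.19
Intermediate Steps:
P(t) = -1 (P(t) = (⅓)*(-3) = -1)
z = 4 (z = -4*(-1) = 4)
x(v, f) = -7/2 + 2*v (x(v, f) = -(-(v - 3)*4 - 5)/2 = -(-(-3 + v)*4 - 5)/2 = -(-(-12 + 4*v) - 5)/2 = -((12 - 4*v) - 5)/2 = -(7 - 4*v)/2 = -7/2 + 2*v)
h = 67/4 (h = ½ + ((-154 + 658) - 439)/4 = ½ + (504 - 439)/4 = ½ + (¼)*65 = ½ + 65/4 = 67/4 ≈ 16.750)
d(x(4, -3))*h = (-7/2 + 2*4)²*(67/4) = (-7/2 + 8)²*(67/4) = (9/2)²*(67/4) = (81/4)*(67/4) = 5427/16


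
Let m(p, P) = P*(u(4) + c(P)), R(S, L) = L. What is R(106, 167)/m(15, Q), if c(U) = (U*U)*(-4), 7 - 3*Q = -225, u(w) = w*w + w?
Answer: -4509/49906912 ≈ -9.0348e-5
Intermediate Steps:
u(w) = w + w² (u(w) = w² + w = w + w²)
Q = 232/3 (Q = 7/3 - ⅓*(-225) = 7/3 + 75 = 232/3 ≈ 77.333)
c(U) = -4*U² (c(U) = U²*(-4) = -4*U²)
m(p, P) = P*(20 - 4*P²) (m(p, P) = P*(4*(1 + 4) - 4*P²) = P*(4*5 - 4*P²) = P*(20 - 4*P²))
R(106, 167)/m(15, Q) = 167/((4*(232/3)*(5 - (232/3)²))) = 167/((4*(232/3)*(5 - 1*53824/9))) = 167/((4*(232/3)*(5 - 53824/9))) = 167/((4*(232/3)*(-53779/9))) = 167/(-49906912/27) = 167*(-27/49906912) = -4509/49906912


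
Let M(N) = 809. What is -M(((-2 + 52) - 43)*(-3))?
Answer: -809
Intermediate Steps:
-M(((-2 + 52) - 43)*(-3)) = -1*809 = -809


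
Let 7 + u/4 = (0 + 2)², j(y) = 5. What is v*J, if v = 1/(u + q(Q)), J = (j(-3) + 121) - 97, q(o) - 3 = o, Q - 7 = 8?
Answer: 29/6 ≈ 4.8333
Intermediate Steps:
Q = 15 (Q = 7 + 8 = 15)
q(o) = 3 + o
u = -12 (u = -28 + 4*(0 + 2)² = -28 + 4*2² = -28 + 4*4 = -28 + 16 = -12)
J = 29 (J = (5 + 121) - 97 = 126 - 97 = 29)
v = ⅙ (v = 1/(-12 + (3 + 15)) = 1/(-12 + 18) = 1/6 = ⅙ ≈ 0.16667)
v*J = (⅙)*29 = 29/6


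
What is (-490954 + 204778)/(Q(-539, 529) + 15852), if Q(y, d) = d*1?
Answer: -286176/16381 ≈ -17.470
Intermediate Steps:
Q(y, d) = d
(-490954 + 204778)/(Q(-539, 529) + 15852) = (-490954 + 204778)/(529 + 15852) = -286176/16381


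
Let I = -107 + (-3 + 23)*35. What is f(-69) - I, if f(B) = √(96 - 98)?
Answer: -593 + I*√2 ≈ -593.0 + 1.4142*I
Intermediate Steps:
f(B) = I*√2 (f(B) = √(-2) = I*√2)
I = 593 (I = -107 + 20*35 = -107 + 700 = 593)
f(-69) - I = I*√2 - 1*593 = I*√2 - 593 = -593 + I*√2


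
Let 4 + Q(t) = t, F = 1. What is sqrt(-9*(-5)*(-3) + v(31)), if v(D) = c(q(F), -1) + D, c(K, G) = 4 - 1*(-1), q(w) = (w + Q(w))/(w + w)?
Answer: 3*I*sqrt(11) ≈ 9.9499*I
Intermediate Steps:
Q(t) = -4 + t
q(w) = (-4 + 2*w)/(2*w) (q(w) = (w + (-4 + w))/(w + w) = (-4 + 2*w)/((2*w)) = (-4 + 2*w)*(1/(2*w)) = (-4 + 2*w)/(2*w))
c(K, G) = 5 (c(K, G) = 4 + 1 = 5)
v(D) = 5 + D
sqrt(-9*(-5)*(-3) + v(31)) = sqrt(-9*(-5)*(-3) + (5 + 31)) = sqrt(45*(-3) + 36) = sqrt(-135 + 36) = sqrt(-99) = 3*I*sqrt(11)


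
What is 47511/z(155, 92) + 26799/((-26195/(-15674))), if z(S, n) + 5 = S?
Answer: 4283445303/261950 ≈ 16352.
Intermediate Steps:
z(S, n) = -5 + S
47511/z(155, 92) + 26799/((-26195/(-15674))) = 47511/(-5 + 155) + 26799/((-26195/(-15674))) = 47511/150 + 26799/((-26195*(-1/15674))) = 47511*(1/150) + 26799/(26195/15674) = 15837/50 + 26799*(15674/26195) = 15837/50 + 420047526/26195 = 4283445303/261950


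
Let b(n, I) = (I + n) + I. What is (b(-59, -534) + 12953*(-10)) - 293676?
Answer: -424333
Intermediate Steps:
b(n, I) = n + 2*I
(b(-59, -534) + 12953*(-10)) - 293676 = ((-59 + 2*(-534)) + 12953*(-10)) - 293676 = ((-59 - 1068) - 129530) - 293676 = (-1127 - 129530) - 293676 = -130657 - 293676 = -424333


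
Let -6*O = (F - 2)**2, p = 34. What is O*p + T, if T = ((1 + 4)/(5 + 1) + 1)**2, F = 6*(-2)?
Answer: -39863/36 ≈ -1107.3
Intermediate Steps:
F = -12
T = 121/36 (T = (5/6 + 1)**2 = (11/6)**2 = 121/36 ≈ 3.3611)
O = -98/3 (O = -(-12 - 2)**2/6 = -1/6*(-14)**2 = -1/6*196 = -98/3 ≈ -32.667)
O*p + T = -98/3*34 + 121/36 = -3332/3 + 121/36 = -39863/36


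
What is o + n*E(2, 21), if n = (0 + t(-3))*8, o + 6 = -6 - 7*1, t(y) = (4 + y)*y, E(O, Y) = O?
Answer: -67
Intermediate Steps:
t(y) = y*(4 + y)
o = -19 (o = -6 + (-6 - 7*1) = -6 + (-6 - 7) = -6 - 13 = -19)
n = -24 (n = (0 - 3*(4 - 3))*8 = (0 - 3*1)*8 = (0 - 3)*8 = -3*8 = -24)
o + n*E(2, 21) = -19 - 24*2 = -19 - 48 = -67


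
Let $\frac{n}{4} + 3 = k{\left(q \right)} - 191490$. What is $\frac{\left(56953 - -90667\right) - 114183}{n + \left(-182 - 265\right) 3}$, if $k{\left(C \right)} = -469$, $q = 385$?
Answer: $- \frac{33437}{769189} \approx -0.04347$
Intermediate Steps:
$n = -767848$ ($n = -12 + 4 \left(-469 - 191490\right) = -12 + 4 \left(-191959\right) = -12 - 767836 = -767848$)
$\frac{\left(56953 - -90667\right) - 114183}{n + \left(-182 - 265\right) 3} = \frac{\left(56953 - -90667\right) - 114183}{-767848 + \left(-182 - 265\right) 3} = \frac{\left(56953 + 90667\right) - 114183}{-767848 - 1341} = \frac{147620 - 114183}{-767848 - 1341} = \frac{33437}{-769189} = 33437 \left(- \frac{1}{769189}\right) = - \frac{33437}{769189}$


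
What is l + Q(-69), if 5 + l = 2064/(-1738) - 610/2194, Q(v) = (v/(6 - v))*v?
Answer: 1358785641/23832325 ≈ 57.014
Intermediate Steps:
Q(v) = v²/(6 - v)
l = -6163614/953293 (l = -5 + (2064/(-1738) - 610/2194) = -5 + (2064*(-1/1738) - 610*1/2194) = -5 + (-1032/869 - 305/1097) = -5 - 1397149/953293 = -6163614/953293 ≈ -6.4656)
l + Q(-69) = -6163614/953293 - 1*(-69)²/(-6 - 69) = -6163614/953293 - 1*4761/(-75) = -6163614/953293 - 1*4761*(-1/75) = -6163614/953293 + 1587/25 = 1358785641/23832325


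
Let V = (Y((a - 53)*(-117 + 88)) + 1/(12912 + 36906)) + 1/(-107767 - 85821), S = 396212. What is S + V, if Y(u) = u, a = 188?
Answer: 1891688887733009/4822083492 ≈ 3.9230e+5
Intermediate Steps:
V = -18878456799295/4822083492 (V = ((188 - 53)*(-117 + 88) + 1/(12912 + 36906)) + 1/(-107767 - 85821) = (135*(-29) + 1/49818) + 1/(-193588) = (-3915 + 1/49818) - 1/193588 = -195037469/49818 - 1/193588 = -18878456799295/4822083492 ≈ -3915.0)
S + V = 396212 - 18878456799295/4822083492 = 1891688887733009/4822083492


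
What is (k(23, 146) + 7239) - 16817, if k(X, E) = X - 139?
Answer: -9694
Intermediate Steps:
k(X, E) = -139 + X
(k(23, 146) + 7239) - 16817 = ((-139 + 23) + 7239) - 16817 = (-116 + 7239) - 16817 = 7123 - 16817 = -9694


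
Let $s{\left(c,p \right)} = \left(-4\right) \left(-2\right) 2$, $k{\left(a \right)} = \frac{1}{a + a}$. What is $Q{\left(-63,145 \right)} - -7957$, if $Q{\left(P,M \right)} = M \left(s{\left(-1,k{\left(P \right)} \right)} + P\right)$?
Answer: $1142$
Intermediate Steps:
$k{\left(a \right)} = \frac{1}{2 a}$
$s{\left(c,p \right)} = 16$ ($s{\left(c,p \right)} = 8 \cdot 2 = 16$)
$Q{\left(P,M \right)} = M \left(16 + P\right)$
$Q{\left(-63,145 \right)} - -7957 = 145 \left(16 - 63\right) - -7957 = 145 \left(-47\right) + 7957 = -6815 + 7957 = 1142$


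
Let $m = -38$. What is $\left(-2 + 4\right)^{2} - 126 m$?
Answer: $4792$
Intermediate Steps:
$\left(-2 + 4\right)^{2} - 126 m = \left(-2 + 4\right)^{2} - -4788 = 2^{2} + 4788 = 4 + 4788 = 4792$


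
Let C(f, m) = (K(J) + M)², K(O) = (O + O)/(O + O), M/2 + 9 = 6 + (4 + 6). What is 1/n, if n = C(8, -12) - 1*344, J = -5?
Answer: -1/119 ≈ -0.0084034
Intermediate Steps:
M = 14 (M = -18 + 2*(6 + (4 + 6)) = -18 + 2*(6 + 10) = -18 + 2*16 = -18 + 32 = 14)
K(O) = 1 (K(O) = (2*O)/((2*O)) = (2*O)*(1/(2*O)) = 1)
C(f, m) = 225 (C(f, m) = (1 + 14)² = 15² = 225)
n = -119 (n = 225 - 1*344 = 225 - 344 = -119)
1/n = 1/(-119) = -1/119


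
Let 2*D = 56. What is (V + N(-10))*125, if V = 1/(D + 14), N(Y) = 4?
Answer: 21125/42 ≈ 502.98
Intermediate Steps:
D = 28 (D = (1/2)*56 = 28)
V = 1/42 (V = 1/(28 + 14) = 1/42 ≈ 0.023810)
(V + N(-10))*125 = (1/42 + 4)*125 = (169/42)*125 = 21125/42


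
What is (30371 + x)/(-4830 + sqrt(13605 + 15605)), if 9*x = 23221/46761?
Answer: -8133763400/1291917159 - 116196620*sqrt(29210)/89142283971 ≈ -6.5187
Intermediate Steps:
x = 2111/38259 (x = (23221/46761)/9 = (23221*(1/46761))/9 = (1/9)*(2111/4251) = 2111/38259 ≈ 0.055177)
(30371 + x)/(-4830 + sqrt(13605 + 15605)) = (30371 + 2111/38259)/(-4830 + sqrt(13605 + 15605)) = 1161966200/(38259*(-4830 + sqrt(29210)))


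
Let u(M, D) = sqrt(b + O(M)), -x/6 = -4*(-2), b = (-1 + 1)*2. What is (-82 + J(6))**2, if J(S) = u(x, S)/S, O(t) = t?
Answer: 20168/3 - 328*I*sqrt(3)/3 ≈ 6722.7 - 189.37*I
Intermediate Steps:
b = 0 (b = 0*2 = 0)
x = -48 (x = -(-24)*(-2) = -6*8 = -48)
u(M, D) = sqrt(M) (u(M, D) = sqrt(0 + M) = sqrt(M))
J(S) = 4*I*sqrt(3)/S (J(S) = sqrt(-48)/S = (4*I*sqrt(3))/S = 4*I*sqrt(3)/S)
(-82 + J(6))**2 = (-82 + 4*I*sqrt(3)/6)**2 = (-82 + 4*I*sqrt(3)*(1/6))**2 = (-82 + 2*I*sqrt(3)/3)**2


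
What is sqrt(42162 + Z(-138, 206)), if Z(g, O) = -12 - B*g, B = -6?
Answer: sqrt(41322) ≈ 203.28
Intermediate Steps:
Z(g, O) = -12 + 6*g (Z(g, O) = -12 - (-6)*g = -12 + 6*g)
sqrt(42162 + Z(-138, 206)) = sqrt(42162 + (-12 + 6*(-138))) = sqrt(42162 + (-12 - 828)) = sqrt(42162 - 840) = sqrt(41322)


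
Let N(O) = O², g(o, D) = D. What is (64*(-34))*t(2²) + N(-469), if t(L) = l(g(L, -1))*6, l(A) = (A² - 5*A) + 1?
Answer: 128569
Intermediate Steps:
l(A) = 1 + A² - 5*A
t(L) = 42 (t(L) = (1 + (-1)² - 5*(-1))*6 = (1 + 1 + 5)*6 = 7*6 = 42)
(64*(-34))*t(2²) + N(-469) = (64*(-34))*42 + (-469)² = -2176*42 + 219961 = -91392 + 219961 = 128569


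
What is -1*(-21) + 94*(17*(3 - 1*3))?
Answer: 21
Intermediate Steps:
-1*(-21) + 94*(17*(3 - 1*3)) = 21 + 94*(17*(3 - 3)) = 21 + 94*(17*0) = 21 + 94*0 = 21 + 0 = 21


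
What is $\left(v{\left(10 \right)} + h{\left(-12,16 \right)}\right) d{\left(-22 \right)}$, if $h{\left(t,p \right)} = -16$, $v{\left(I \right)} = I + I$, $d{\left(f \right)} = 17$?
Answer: $68$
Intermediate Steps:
$v{\left(I \right)} = 2 I$
$\left(v{\left(10 \right)} + h{\left(-12,16 \right)}\right) d{\left(-22 \right)} = \left(2 \cdot 10 - 16\right) 17 = \left(20 - 16\right) 17 = 4 \cdot 17 = 68$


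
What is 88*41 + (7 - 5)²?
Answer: 3612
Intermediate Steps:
88*41 + (7 - 5)² = 3608 + 2² = 3608 + 4 = 3612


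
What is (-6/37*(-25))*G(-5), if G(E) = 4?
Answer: 600/37 ≈ 16.216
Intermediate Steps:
(-6/37*(-25))*G(-5) = (-6/37*(-25))*4 = (-6*1/37*(-25))*4 = -6/37*(-25)*4 = (150/37)*4 = 600/37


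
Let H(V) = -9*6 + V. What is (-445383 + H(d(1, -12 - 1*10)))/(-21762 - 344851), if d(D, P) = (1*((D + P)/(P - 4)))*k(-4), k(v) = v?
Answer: 5790723/4765969 ≈ 1.2150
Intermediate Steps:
d(D, P) = -4*(D + P)/(-4 + P) (d(D, P) = (1*((D + P)/(P - 4)))*(-4) = (1*((D + P)/(-4 + P)))*(-4) = ((D + P)/(-4 + P))*(-4) = -4*(D + P)/(-4 + P))
H(V) = -54 + V
(-445383 + H(d(1, -12 - 1*10)))/(-21762 - 344851) = (-445383 + (-54 + 4*(-1*1 - (-12 - 1*10))/(-4 + (-12 - 1*10))))/(-21762 - 344851) = (-445383 + (-54 + 4*(-1 - (-12 - 10))/(-4 + (-12 - 10))))/(-366613) = (-445383 + (-54 + 4*(-1 - 1*(-22))/(-4 - 22)))*(-1/366613) = (-445383 + (-54 + 4*(-1 + 22)/(-26)))*(-1/366613) = (-445383 + (-54 + 4*(-1/26)*21))*(-1/366613) = (-445383 + (-54 - 42/13))*(-1/366613) = (-445383 - 744/13)*(-1/366613) = -5790723/13*(-1/366613) = 5790723/4765969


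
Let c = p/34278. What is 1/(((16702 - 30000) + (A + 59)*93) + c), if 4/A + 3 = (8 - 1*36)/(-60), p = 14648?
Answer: -325641/2591260505 ≈ -0.00012567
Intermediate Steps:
A = -30/19 (A = 4/(-3 + (8 - 1*36)/(-60)) = 4/(-3 + (8 - 36)*(-1/60)) = 4/(-3 - 28*(-1/60)) = 4/(-3 + 7/15) = 4/(-38/15) = 4*(-15/38) = -30/19 ≈ -1.5789)
c = 7324/17139 (c = 14648/34278 = 14648*(1/34278) = 7324/17139 ≈ 0.42733)
1/(((16702 - 30000) + (A + 59)*93) + c) = 1/(((16702 - 30000) + (-30/19 + 59)*93) + 7324/17139) = 1/((-13298 + (1091/19)*93) + 7324/17139) = 1/((-13298 + 101463/19) + 7324/17139) = 1/(-151199/19 + 7324/17139) = 1/(-2591260505/325641) = -325641/2591260505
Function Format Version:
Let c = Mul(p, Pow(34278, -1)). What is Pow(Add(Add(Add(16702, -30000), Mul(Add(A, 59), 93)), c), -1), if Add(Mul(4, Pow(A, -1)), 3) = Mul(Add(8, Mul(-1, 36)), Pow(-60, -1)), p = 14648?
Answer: Rational(-325641, 2591260505) ≈ -0.00012567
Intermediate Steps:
A = Rational(-30, 19) (A = Mul(4, Pow(Add(-3, Mul(Add(8, Mul(-1, 36)), Pow(-60, -1))), -1)) = Mul(4, Pow(Add(-3, Mul(Add(8, -36), Rational(-1, 60))), -1)) = Mul(4, Pow(Add(-3, Mul(-28, Rational(-1, 60))), -1)) = Mul(4, Pow(Add(-3, Rational(7, 15)), -1)) = Mul(4, Pow(Rational(-38, 15), -1)) = Mul(4, Rational(-15, 38)) = Rational(-30, 19) ≈ -1.5789)
c = Rational(7324, 17139) (c = Mul(14648, Pow(34278, -1)) = Mul(14648, Rational(1, 34278)) = Rational(7324, 17139) ≈ 0.42733)
Pow(Add(Add(Add(16702, -30000), Mul(Add(A, 59), 93)), c), -1) = Pow(Add(Add(Add(16702, -30000), Mul(Add(Rational(-30, 19), 59), 93)), Rational(7324, 17139)), -1) = Pow(Add(Add(-13298, Mul(Rational(1091, 19), 93)), Rational(7324, 17139)), -1) = Pow(Add(Add(-13298, Rational(101463, 19)), Rational(7324, 17139)), -1) = Pow(Add(Rational(-151199, 19), Rational(7324, 17139)), -1) = Pow(Rational(-2591260505, 325641), -1) = Rational(-325641, 2591260505)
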